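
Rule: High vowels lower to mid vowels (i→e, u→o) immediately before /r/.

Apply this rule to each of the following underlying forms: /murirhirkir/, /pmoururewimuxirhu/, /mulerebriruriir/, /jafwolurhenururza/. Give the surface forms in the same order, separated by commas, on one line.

/murirhirkir/: /u/ is a high vowel immediately before /r/, so it lowers to [o]. /i/ is a high vowel immediately before /r/, so it lowers to [e]. /i/ is a high vowel immediately before /r/, so it lowers to [e]. /i/ is a high vowel immediately before /r/, so it lowers to [e]. → [morerherker].
/pmoururewimuxirhu/: /u/ is a high vowel immediately before /r/, so it lowers to [o]. /u/ is a high vowel immediately before /r/, so it lowers to [o]. /i/ is a high vowel immediately before /r/, so it lowers to [e]. → [pmoororewimuxerhu].
/mulerebriruriir/: /i/ is a high vowel immediately before /r/, so it lowers to [e]. /u/ is a high vowel immediately before /r/, so it lowers to [o]. /i/ is a high vowel immediately before /r/, so it lowers to [e]. → [mulerebrerorier].
/jafwolurhenururza/: /u/ is a high vowel immediately before /r/, so it lowers to [o]. /u/ is a high vowel immediately before /r/, so it lowers to [o]. /u/ is a high vowel immediately before /r/, so it lowers to [o]. → [jafwolorhenororza].

morerherker, pmoororewimuxerhu, mulerebrerorier, jafwolorhenororza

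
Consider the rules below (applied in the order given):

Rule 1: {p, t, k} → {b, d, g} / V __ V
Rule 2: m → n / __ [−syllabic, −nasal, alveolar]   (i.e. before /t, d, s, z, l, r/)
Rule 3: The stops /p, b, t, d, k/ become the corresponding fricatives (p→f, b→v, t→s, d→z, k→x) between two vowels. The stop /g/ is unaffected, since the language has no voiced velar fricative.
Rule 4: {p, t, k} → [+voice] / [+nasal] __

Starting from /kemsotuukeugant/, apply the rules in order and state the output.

kensozuugeugand

Rule 1 (intervocalic voicing): /t/ is a voiceless stop between vowels /o/ and /u/, so it voices to [d]. /k/ is a voiceless stop between vowels /u/ and /e/, so it voices to [g]. /kemsotuukeugant/ → kemsoduugeugant.
Rule 2 (nasal place assimilation): /m/ precedes the alveolar consonant /s/, so it assimilates in place to [n]. /kemsoduugeugant/ → kensoduugeugant.
Rule 3 (intervocalic spirantization): /d/ is a stop between vowels /o/ and /u/, so it spirantizes to the fricative [z]. /kensoduugeugant/ → kensozuugeugant.
Rule 4 (post-nasal voicing): /t/ is a voiceless stop immediately after the nasal /n/, so it voices to [d]. /kensozuugeugant/ → kensozuugeugand.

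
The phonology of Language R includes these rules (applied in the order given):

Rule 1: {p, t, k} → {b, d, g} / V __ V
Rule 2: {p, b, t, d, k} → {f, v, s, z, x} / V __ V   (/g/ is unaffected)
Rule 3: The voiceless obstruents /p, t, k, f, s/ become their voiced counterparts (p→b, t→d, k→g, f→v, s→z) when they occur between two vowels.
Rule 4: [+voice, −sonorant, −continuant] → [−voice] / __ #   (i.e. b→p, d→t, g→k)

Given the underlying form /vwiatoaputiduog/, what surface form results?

Rule 1 (intervocalic voicing): /t/ is a voiceless stop between vowels /a/ and /o/, so it voices to [d]. /p/ is a voiceless stop between vowels /a/ and /u/, so it voices to [b]. /t/ is a voiceless stop between vowels /u/ and /i/, so it voices to [d]. /vwiatoaputiduog/ → vwiadoabudiduog.
Rule 2 (intervocalic spirantization): /d/ is a stop between vowels /a/ and /o/, so it spirantizes to the fricative [z]. /b/ is a stop between vowels /a/ and /u/, so it spirantizes to the fricative [v]. /d/ is a stop between vowels /u/ and /i/, so it spirantizes to the fricative [z]. /d/ is a stop between vowels /i/ and /u/, so it spirantizes to the fricative [z]. /vwiadoabudiduog/ → vwiazoavuzizuog.
Rule 3 (intervocalic voicing): no segment meets the environment; /vwiazoavuzizuog/ is unchanged.
Rule 4 (final devoicing): /g/ is a voiced stop in word-final position, so it devoices to [k]. /vwiazoavuzizuog/ → vwiazoavuzizuok.

vwiazoavuzizuok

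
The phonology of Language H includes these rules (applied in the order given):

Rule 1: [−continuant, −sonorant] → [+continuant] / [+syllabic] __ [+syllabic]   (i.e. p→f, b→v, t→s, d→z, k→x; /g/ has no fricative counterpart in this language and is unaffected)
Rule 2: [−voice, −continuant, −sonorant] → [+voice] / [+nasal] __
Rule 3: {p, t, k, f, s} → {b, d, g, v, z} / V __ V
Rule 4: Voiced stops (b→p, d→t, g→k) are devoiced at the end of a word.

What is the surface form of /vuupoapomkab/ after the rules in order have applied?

Rule 1 (intervocalic spirantization): /p/ is a stop between vowels /u/ and /o/, so it spirantizes to the fricative [f]. /p/ is a stop between vowels /a/ and /o/, so it spirantizes to the fricative [f]. /vuupoapomkab/ → vuufoafomkab.
Rule 2 (post-nasal voicing): /k/ is a voiceless stop immediately after the nasal /m/, so it voices to [g]. /vuufoafomkab/ → vuufoafomgab.
Rule 3 (intervocalic voicing): /f/ is a voiceless obstruent between vowels /u/ and /o/, so it voices to [v]. /f/ is a voiceless obstruent between vowels /a/ and /o/, so it voices to [v]. /vuufoafomgab/ → vuuvoavomgab.
Rule 4 (final devoicing): /b/ is a voiced stop in word-final position, so it devoices to [p]. /vuuvoavomgab/ → vuuvoavomgap.

vuuvoavomgap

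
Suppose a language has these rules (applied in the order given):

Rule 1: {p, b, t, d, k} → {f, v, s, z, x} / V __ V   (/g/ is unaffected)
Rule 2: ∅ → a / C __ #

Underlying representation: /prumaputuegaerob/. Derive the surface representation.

Rule 1 (intervocalic spirantization): /p/ is a stop between vowels /a/ and /u/, so it spirantizes to the fricative [f]. /t/ is a stop between vowels /u/ and /u/, so it spirantizes to the fricative [s]. /prumaputuegaerob/ → prumafusuegaerob.
Rule 2 (final a-epenthesis): the form ends in the consonant /b/, so [a] is inserted word-finally. /prumafusuegaerob/ → prumafusuegaeroba.

prumafusuegaeroba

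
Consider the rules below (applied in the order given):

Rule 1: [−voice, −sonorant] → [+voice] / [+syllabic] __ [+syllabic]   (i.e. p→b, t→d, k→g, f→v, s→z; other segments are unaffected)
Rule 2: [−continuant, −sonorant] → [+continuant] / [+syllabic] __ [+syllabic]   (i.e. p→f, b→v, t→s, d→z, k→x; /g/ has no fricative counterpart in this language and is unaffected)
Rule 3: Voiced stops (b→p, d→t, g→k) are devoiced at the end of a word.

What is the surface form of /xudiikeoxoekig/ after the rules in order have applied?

xuziigeoxoegik

Rule 1 (intervocalic voicing): /k/ is a voiceless obstruent between vowels /i/ and /e/, so it voices to [g]. /k/ is a voiceless obstruent between vowels /e/ and /i/, so it voices to [g]. /xudiikeoxoekig/ → xudiigeoxoegig.
Rule 2 (intervocalic spirantization): /d/ is a stop between vowels /u/ and /i/, so it spirantizes to the fricative [z]. /xudiigeoxoegig/ → xuziigeoxoegig.
Rule 3 (final devoicing): /g/ is a voiced stop in word-final position, so it devoices to [k]. /xuziigeoxoegig/ → xuziigeoxoegik.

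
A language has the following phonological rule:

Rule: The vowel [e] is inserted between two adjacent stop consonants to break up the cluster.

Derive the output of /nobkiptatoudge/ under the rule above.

nobekipetatoudege

/b/ and /k/ form a stop–stop cluster, so [e] is inserted between them.
/p/ and /t/ form a stop–stop cluster, so [e] is inserted between them.
/d/ and /g/ form a stop–stop cluster, so [e] is inserted between them.
Surface form: [nobekipetatoudege].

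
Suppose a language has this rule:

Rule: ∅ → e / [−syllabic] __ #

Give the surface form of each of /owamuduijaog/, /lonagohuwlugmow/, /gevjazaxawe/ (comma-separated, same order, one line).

owamuduijaoge, lonagohuwlugmowe, gevjazaxawe

/owamuduijaog/: the form ends in the consonant /g/, so [e] is inserted word-finally. → [owamuduijaoge].
/lonagohuwlugmow/: the form ends in the consonant /w/, so [e] is inserted word-finally. → [lonagohuwlugmowe].
/gevjazaxawe/: the rule's environment is not met; surfaces unchanged as [gevjazaxawe].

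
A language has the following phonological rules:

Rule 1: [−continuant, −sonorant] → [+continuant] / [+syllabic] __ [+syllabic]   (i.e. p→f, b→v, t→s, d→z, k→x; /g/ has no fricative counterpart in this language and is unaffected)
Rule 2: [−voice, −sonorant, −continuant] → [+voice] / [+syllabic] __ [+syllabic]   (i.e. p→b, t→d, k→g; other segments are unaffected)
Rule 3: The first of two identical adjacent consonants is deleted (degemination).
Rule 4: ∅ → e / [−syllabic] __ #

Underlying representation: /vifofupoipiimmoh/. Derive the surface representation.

Rule 1 (intervocalic spirantization): /p/ is a stop between vowels /u/ and /o/, so it spirantizes to the fricative [f]. /p/ is a stop between vowels /i/ and /i/, so it spirantizes to the fricative [f]. /vifofupoipiimmoh/ → vifofufoifiimmoh.
Rule 2 (intervocalic voicing): no segment meets the environment; /vifofufoifiimmoh/ is unchanged.
Rule 3 (degemination): /mm/ is a geminate; the first /m/ deletes. /vifofufoifiimmoh/ → vifofufoifiimoh.
Rule 4 (final e-epenthesis): the form ends in the consonant /h/, so [e] is inserted word-finally. /vifofufoifiimoh/ → vifofufoifiimohe.

vifofufoifiimohe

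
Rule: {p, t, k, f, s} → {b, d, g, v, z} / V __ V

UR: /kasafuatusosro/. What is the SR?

Scanning /kasafuatusosro/: /k/ at position 1 is not in the conditioning environment; /s/ is a voiceless obstruent between vowels /a/ and /a/, so it voices to [z]; /f/ is a voiceless obstruent between vowels /a/ and /u/, so it voices to [v]; /t/ is a voiceless obstruent between vowels /a/ and /u/, so it voices to [d]; /s/ is a voiceless obstruent between vowels /u/ and /o/, so it voices to [z]; /s/ at position 12 is not in the conditioning environment.
Result: [kazavuaduzosro].

kazavuaduzosro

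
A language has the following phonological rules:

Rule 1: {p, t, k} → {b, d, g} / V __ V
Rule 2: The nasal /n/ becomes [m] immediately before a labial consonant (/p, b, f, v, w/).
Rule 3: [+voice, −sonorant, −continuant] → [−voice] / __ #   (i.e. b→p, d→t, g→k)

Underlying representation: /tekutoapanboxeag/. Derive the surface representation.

tegudoabamboxeak

Rule 1 (intervocalic voicing): /k/ is a voiceless stop between vowels /e/ and /u/, so it voices to [g]. /t/ is a voiceless stop between vowels /u/ and /o/, so it voices to [d]. /p/ is a voiceless stop between vowels /a/ and /a/, so it voices to [b]. /tekutoapanboxeag/ → tegudoabanboxeag.
Rule 2 (nasal place assimilation): /n/ precedes the labial consonant /b/, so it assimilates in place to [m]. /tegudoabanboxeag/ → tegudoabamboxeag.
Rule 3 (final devoicing): /g/ is a voiced stop in word-final position, so it devoices to [k]. /tegudoabamboxeag/ → tegudoabamboxeak.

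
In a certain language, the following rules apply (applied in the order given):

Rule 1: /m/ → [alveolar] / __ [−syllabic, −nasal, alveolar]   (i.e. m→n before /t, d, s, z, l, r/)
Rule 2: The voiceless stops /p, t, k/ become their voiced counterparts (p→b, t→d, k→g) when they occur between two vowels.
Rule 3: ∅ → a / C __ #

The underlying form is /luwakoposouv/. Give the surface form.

Rule 1 (nasal place assimilation): no segment meets the environment; /luwakoposouv/ is unchanged.
Rule 2 (intervocalic voicing): /k/ is a voiceless stop between vowels /a/ and /o/, so it voices to [g]. /p/ is a voiceless stop between vowels /o/ and /o/, so it voices to [b]. /luwakoposouv/ → luwagobosouv.
Rule 3 (final a-epenthesis): the form ends in the consonant /v/, so [a] is inserted word-finally. /luwagobosouv/ → luwagobosouva.

luwagobosouva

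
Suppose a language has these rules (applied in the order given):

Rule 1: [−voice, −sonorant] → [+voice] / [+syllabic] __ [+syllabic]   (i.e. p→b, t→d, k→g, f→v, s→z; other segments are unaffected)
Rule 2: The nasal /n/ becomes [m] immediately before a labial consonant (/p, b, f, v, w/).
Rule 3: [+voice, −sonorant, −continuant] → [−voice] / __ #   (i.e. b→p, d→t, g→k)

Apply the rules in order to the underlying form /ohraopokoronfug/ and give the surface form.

Rule 1 (intervocalic voicing): /p/ is a voiceless obstruent between vowels /o/ and /o/, so it voices to [b]. /k/ is a voiceless obstruent between vowels /o/ and /o/, so it voices to [g]. /ohraopokoronfug/ → ohraobogoronfug.
Rule 2 (nasal place assimilation): /n/ precedes the labial consonant /f/, so it assimilates in place to [m]. /ohraobogoronfug/ → ohraobogoromfug.
Rule 3 (final devoicing): /g/ is a voiced stop in word-final position, so it devoices to [k]. /ohraobogoromfug/ → ohraobogoromfuk.

ohraobogoromfuk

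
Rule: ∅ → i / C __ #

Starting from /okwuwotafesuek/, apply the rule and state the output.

the form ends in the consonant /k/, so [i] is inserted word-finally.
Surface form: [okwuwotafesueki].

okwuwotafesueki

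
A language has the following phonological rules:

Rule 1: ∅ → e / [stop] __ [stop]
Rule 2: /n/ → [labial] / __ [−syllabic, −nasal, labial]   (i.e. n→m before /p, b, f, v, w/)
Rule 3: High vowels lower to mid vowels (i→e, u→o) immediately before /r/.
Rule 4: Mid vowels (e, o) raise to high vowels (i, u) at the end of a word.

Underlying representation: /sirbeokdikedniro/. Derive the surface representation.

serbeokedikedneru

Rule 1 (stop-cluster e-epenthesis): /k/ and /d/ form a stop–stop cluster, so [e] is inserted between them. /sirbeokdikedniro/ → sirbeokedikedniro.
Rule 2 (nasal place assimilation): no segment meets the environment; /sirbeokedikedniro/ is unchanged.
Rule 3 (pre-rhotic lowering): /i/ is a high vowel immediately before /r/, so it lowers to [e]. /i/ is a high vowel immediately before /r/, so it lowers to [e]. /sirbeokedikedniro/ → serbeokedikednero.
Rule 4 (final vowel raising): /o/ is a mid vowel in word-final position, so it raises to [u]. /serbeokedikednero/ → serbeokedikedneru.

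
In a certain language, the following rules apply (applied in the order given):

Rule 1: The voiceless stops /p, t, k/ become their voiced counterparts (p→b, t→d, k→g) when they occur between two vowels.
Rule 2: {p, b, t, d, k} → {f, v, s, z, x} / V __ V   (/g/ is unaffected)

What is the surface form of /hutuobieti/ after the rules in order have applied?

Rule 1 (intervocalic voicing): /t/ is a voiceless stop between vowels /u/ and /u/, so it voices to [d]. /t/ is a voiceless stop between vowels /e/ and /i/, so it voices to [d]. /hutuobieti/ → huduobiedi.
Rule 2 (intervocalic spirantization): /d/ is a stop between vowels /u/ and /u/, so it spirantizes to the fricative [z]. /b/ is a stop between vowels /o/ and /i/, so it spirantizes to the fricative [v]. /d/ is a stop between vowels /e/ and /i/, so it spirantizes to the fricative [z]. /huduobiedi/ → huzuoviezi.

huzuoviezi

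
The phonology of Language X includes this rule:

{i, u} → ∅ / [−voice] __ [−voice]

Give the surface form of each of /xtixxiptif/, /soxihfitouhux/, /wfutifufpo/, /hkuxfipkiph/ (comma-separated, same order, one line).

/xtixxiptif/: /i/ is a high vowel flanked by voiceless consonants /t/ and /x/, so it deletes. /i/ is a high vowel flanked by voiceless consonants /x/ and /p/, so it deletes. /i/ is a high vowel flanked by voiceless consonants /t/ and /f/, so it deletes. → [xtxxptf].
/soxihfitouhux/: /i/ is a high vowel flanked by voiceless consonants /x/ and /h/, so it deletes. /i/ is a high vowel flanked by voiceless consonants /f/ and /t/, so it deletes. /u/ is a high vowel flanked by voiceless consonants /h/ and /x/, so it deletes. → [soxhftouhx].
/wfutifufpo/: /u/ is a high vowel flanked by voiceless consonants /f/ and /t/, so it deletes. /i/ is a high vowel flanked by voiceless consonants /t/ and /f/, so it deletes. /u/ is a high vowel flanked by voiceless consonants /f/ and /f/, so it deletes. → [wftffpo].
/hkuxfipkiph/: /u/ is a high vowel flanked by voiceless consonants /k/ and /x/, so it deletes. /i/ is a high vowel flanked by voiceless consonants /f/ and /p/, so it deletes. /i/ is a high vowel flanked by voiceless consonants /k/ and /p/, so it deletes. → [hkxfpkph].

xtxxptf, soxhftouhx, wftffpo, hkxfpkph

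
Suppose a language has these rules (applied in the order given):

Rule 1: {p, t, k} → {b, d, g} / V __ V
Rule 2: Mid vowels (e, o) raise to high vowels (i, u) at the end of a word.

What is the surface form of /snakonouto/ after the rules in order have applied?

Rule 1 (intervocalic voicing): /k/ is a voiceless stop between vowels /a/ and /o/, so it voices to [g]. /t/ is a voiceless stop between vowels /u/ and /o/, so it voices to [d]. /snakonouto/ → snagonoudo.
Rule 2 (final vowel raising): /o/ is a mid vowel in word-final position, so it raises to [u]. /snagonoudo/ → snagonoudu.

snagonoudu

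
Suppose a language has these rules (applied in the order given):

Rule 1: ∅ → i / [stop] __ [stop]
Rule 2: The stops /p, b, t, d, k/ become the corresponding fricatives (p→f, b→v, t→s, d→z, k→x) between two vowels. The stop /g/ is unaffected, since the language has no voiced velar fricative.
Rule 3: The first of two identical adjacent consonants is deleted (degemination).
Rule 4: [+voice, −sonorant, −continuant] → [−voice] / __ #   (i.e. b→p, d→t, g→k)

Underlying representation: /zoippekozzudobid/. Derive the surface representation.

zoififexozuzovit

Rule 1 (stop-cluster i-epenthesis): /p/ and /p/ form a stop–stop cluster, so [i] is inserted between them. /zoippekozzudobid/ → zoipipekozzudobid.
Rule 2 (intervocalic spirantization): /p/ is a stop between vowels /i/ and /i/, so it spirantizes to the fricative [f]. /p/ is a stop between vowels /i/ and /e/, so it spirantizes to the fricative [f]. /k/ is a stop between vowels /e/ and /o/, so it spirantizes to the fricative [x]. /d/ is a stop between vowels /u/ and /o/, so it spirantizes to the fricative [z]. /b/ is a stop between vowels /o/ and /i/, so it spirantizes to the fricative [v]. /zoipipekozzudobid/ → zoififexozzuzovid.
Rule 3 (degemination): /zz/ is a geminate; the first /z/ deletes. /zoififexozzuzovid/ → zoififexozuzovid.
Rule 4 (final devoicing): /d/ is a voiced stop in word-final position, so it devoices to [t]. /zoififexozuzovid/ → zoififexozuzovit.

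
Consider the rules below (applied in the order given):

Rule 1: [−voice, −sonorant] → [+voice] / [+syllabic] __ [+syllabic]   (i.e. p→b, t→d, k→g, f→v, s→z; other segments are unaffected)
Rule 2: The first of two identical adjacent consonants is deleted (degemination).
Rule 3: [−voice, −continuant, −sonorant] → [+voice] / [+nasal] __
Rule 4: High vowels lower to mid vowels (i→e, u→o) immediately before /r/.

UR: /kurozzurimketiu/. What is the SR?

korozorimgediu

Rule 1 (intervocalic voicing): /t/ is a voiceless obstruent between vowels /e/ and /i/, so it voices to [d]. /kurozzurimketiu/ → kurozzurimkediu.
Rule 2 (degemination): /zz/ is a geminate; the first /z/ deletes. /kurozzurimkediu/ → kurozurimkediu.
Rule 3 (post-nasal voicing): /k/ is a voiceless stop immediately after the nasal /m/, so it voices to [g]. /kurozurimkediu/ → kurozurimgediu.
Rule 4 (pre-rhotic lowering): /u/ is a high vowel immediately before /r/, so it lowers to [o]. /u/ is a high vowel immediately before /r/, so it lowers to [o]. /kurozurimgediu/ → korozorimgediu.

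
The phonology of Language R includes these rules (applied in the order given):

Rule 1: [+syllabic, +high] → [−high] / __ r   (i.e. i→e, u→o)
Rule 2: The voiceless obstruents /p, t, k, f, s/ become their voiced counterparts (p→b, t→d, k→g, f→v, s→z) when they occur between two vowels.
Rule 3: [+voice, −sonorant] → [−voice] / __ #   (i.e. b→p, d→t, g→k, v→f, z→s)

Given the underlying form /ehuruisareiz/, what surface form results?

Rule 1 (pre-rhotic lowering): /u/ is a high vowel immediately before /r/, so it lowers to [o]. /ehuruisareiz/ → ehoruisareiz.
Rule 2 (intervocalic voicing): /s/ is a voiceless obstruent between vowels /i/ and /a/, so it voices to [z]. /ehoruisareiz/ → ehoruizareiz.
Rule 3 (final devoicing): /z/ is a voiced obstruent in word-final position, so it devoices to [s]. /ehoruizareiz/ → ehoruizareis.

ehoruizareis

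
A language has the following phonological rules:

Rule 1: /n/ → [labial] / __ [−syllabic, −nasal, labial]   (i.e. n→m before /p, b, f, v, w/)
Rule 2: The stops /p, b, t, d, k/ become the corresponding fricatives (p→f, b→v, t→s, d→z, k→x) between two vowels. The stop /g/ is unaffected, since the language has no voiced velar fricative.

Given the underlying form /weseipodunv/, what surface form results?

Rule 1 (nasal place assimilation): /n/ precedes the labial consonant /v/, so it assimilates in place to [m]. /weseipodunv/ → weseipodumv.
Rule 2 (intervocalic spirantization): /p/ is a stop between vowels /i/ and /o/, so it spirantizes to the fricative [f]. /d/ is a stop between vowels /o/ and /u/, so it spirantizes to the fricative [z]. /weseipodumv/ → weseifozumv.

weseifozumv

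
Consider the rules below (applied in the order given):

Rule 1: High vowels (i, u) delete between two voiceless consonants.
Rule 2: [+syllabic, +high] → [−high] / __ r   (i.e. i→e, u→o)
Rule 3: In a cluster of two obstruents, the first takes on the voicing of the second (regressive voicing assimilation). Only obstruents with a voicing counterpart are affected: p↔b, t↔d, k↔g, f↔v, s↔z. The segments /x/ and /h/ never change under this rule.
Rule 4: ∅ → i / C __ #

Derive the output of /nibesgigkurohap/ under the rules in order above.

nibezgikkorohapi

Rule 1 (high vowel syncope): no segment meets the environment; /nibesgigkurohap/ is unchanged.
Rule 2 (pre-rhotic lowering): /u/ is a high vowel immediately before /r/, so it lowers to [o]. /nibesgigkurohap/ → nibesgigkorohap.
Rule 3 (regressive voicing assimilation): /s/ precedes the voiced obstruent /g/, so it voices to [z] by assimilation. /g/ precedes the voiceless obstruent /k/, so it devoices to [k] by assimilation. /nibesgigkorohap/ → nibezgikkorohap.
Rule 4 (final i-epenthesis): the form ends in the consonant /p/, so [i] is inserted word-finally. /nibezgikkorohap/ → nibezgikkorohapi.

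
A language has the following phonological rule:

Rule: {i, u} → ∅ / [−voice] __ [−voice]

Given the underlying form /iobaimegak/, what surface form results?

No segment of /iobaimegak/ meets the structural description of the rule, so the form surfaces unchanged.

iobaimegak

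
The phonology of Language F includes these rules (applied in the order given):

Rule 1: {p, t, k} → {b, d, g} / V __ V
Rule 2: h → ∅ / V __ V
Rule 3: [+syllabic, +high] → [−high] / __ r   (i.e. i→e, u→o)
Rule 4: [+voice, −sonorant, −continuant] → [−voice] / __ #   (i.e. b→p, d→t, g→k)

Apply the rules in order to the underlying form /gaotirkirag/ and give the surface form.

gaoderkerak

Rule 1 (intervocalic voicing): /t/ is a voiceless stop between vowels /o/ and /i/, so it voices to [d]. /gaotirkirag/ → gaodirkirag.
Rule 2 (intervocalic h-deletion): no segment meets the environment; /gaodirkirag/ is unchanged.
Rule 3 (pre-rhotic lowering): /i/ is a high vowel immediately before /r/, so it lowers to [e]. /i/ is a high vowel immediately before /r/, so it lowers to [e]. /gaodirkirag/ → gaoderkerag.
Rule 4 (final devoicing): /g/ is a voiced stop in word-final position, so it devoices to [k]. /gaoderkerag/ → gaoderkerak.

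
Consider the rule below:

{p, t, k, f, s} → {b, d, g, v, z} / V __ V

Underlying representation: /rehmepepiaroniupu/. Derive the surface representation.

rehmebebiaroniubu

/p/ is a voiceless obstruent between vowels /e/ and /e/, so it voices to [b].
/p/ is a voiceless obstruent between vowels /e/ and /i/, so it voices to [b].
/p/ is a voiceless obstruent between vowels /u/ and /u/, so it voices to [b].
Surface form: [rehmebebiaroniubu].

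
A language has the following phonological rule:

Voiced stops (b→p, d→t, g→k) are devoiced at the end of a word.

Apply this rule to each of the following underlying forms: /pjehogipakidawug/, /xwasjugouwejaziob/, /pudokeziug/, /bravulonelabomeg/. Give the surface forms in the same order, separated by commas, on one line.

pjehogipakidawuk, xwasjugouwejaziop, pudokeziuk, bravulonelabomek

/pjehogipakidawug/: /g/ is a voiced stop in word-final position, so it devoices to [k]. → [pjehogipakidawuk].
/xwasjugouwejaziob/: /b/ is a voiced stop in word-final position, so it devoices to [p]. → [xwasjugouwejaziop].
/pudokeziug/: /g/ is a voiced stop in word-final position, so it devoices to [k]. → [pudokeziuk].
/bravulonelabomeg/: /g/ is a voiced stop in word-final position, so it devoices to [k]. → [bravulonelabomek].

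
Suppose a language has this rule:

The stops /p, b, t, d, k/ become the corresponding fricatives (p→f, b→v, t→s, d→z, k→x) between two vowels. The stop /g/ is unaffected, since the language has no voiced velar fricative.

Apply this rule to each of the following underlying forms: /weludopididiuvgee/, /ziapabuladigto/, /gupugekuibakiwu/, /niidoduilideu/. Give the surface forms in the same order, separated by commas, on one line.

weluzofiziziuvgee, ziafavulazigto, gufugexuivaxiwu, niizozuilizeu

/weludopididiuvgee/: /d/ is a stop between vowels /u/ and /o/, so it spirantizes to the fricative [z]. /p/ is a stop between vowels /o/ and /i/, so it spirantizes to the fricative [f]. /d/ is a stop between vowels /i/ and /i/, so it spirantizes to the fricative [z]. /d/ is a stop between vowels /i/ and /i/, so it spirantizes to the fricative [z]. → [weluzofiziziuvgee].
/ziapabuladigto/: /p/ is a stop between vowels /a/ and /a/, so it spirantizes to the fricative [f]. /b/ is a stop between vowels /a/ and /u/, so it spirantizes to the fricative [v]. /d/ is a stop between vowels /a/ and /i/, so it spirantizes to the fricative [z]. → [ziafavulazigto].
/gupugekuibakiwu/: /p/ is a stop between vowels /u/ and /u/, so it spirantizes to the fricative [f]. /k/ is a stop between vowels /e/ and /u/, so it spirantizes to the fricative [x]. /b/ is a stop between vowels /i/ and /a/, so it spirantizes to the fricative [v]. /k/ is a stop between vowels /a/ and /i/, so it spirantizes to the fricative [x]. → [gufugexuivaxiwu].
/niidoduilideu/: /d/ is a stop between vowels /i/ and /o/, so it spirantizes to the fricative [z]. /d/ is a stop between vowels /o/ and /u/, so it spirantizes to the fricative [z]. /d/ is a stop between vowels /i/ and /e/, so it spirantizes to the fricative [z]. → [niizozuilizeu].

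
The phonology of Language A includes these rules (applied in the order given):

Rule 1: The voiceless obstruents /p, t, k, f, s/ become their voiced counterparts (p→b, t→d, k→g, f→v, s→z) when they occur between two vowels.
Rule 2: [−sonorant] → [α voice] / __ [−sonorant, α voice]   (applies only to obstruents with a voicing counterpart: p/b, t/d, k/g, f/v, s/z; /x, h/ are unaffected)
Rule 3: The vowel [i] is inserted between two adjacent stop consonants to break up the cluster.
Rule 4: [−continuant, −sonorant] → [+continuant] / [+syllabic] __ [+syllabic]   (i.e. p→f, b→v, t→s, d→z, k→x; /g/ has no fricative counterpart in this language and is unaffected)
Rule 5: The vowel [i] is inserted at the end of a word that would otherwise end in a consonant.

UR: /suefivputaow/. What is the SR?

Rule 1 (intervocalic voicing): /f/ is a voiceless obstruent between vowels /e/ and /i/, so it voices to [v]. /t/ is a voiceless obstruent between vowels /u/ and /a/, so it voices to [d]. /suefivputaow/ → suevivpudaow.
Rule 2 (regressive voicing assimilation): /v/ precedes the voiceless obstruent /p/, so it devoices to [f] by assimilation. /suevivpudaow/ → suevifpudaow.
Rule 3 (stop-cluster i-epenthesis): no segment meets the environment; /suevifpudaow/ is unchanged.
Rule 4 (intervocalic spirantization): /d/ is a stop between vowels /u/ and /a/, so it spirantizes to the fricative [z]. /suevifpudaow/ → suevifpuzaow.
Rule 5 (final i-epenthesis): the form ends in the consonant /w/, so [i] is inserted word-finally. /suevifpuzaow/ → suevifpuzaowi.

suevifpuzaowi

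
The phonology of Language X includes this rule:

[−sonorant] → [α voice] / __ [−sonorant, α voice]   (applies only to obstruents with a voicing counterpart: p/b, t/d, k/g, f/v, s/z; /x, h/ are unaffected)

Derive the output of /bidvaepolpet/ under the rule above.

bidvaepolpet

No segment of /bidvaepolpet/ meets the structural description of the rule, so the form surfaces unchanged.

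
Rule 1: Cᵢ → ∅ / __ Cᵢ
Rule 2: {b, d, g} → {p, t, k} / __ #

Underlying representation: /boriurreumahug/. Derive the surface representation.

boriureumahuk

Rule 1 (degemination): /rr/ is a geminate; the first /r/ deletes. /boriurreumahug/ → boriureumahug.
Rule 2 (final devoicing): /g/ is a voiced stop in word-final position, so it devoices to [k]. /boriureumahug/ → boriureumahuk.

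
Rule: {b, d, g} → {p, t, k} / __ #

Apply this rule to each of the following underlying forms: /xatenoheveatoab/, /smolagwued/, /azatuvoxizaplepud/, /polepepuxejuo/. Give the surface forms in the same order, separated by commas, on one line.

/xatenoheveatoab/: /b/ is a voiced stop in word-final position, so it devoices to [p]. → [xatenoheveatoap].
/smolagwued/: /d/ is a voiced stop in word-final position, so it devoices to [t]. → [smolagwuet].
/azatuvoxizaplepud/: /d/ is a voiced stop in word-final position, so it devoices to [t]. → [azatuvoxizapleput].
/polepepuxejuo/: the rule's environment is not met; surfaces unchanged as [polepepuxejuo].

xatenoheveatoap, smolagwuet, azatuvoxizapleput, polepepuxejuo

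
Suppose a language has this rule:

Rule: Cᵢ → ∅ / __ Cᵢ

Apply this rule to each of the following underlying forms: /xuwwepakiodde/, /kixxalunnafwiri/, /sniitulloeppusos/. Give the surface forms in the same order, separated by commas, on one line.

xuwepakiode, kixalunafwiri, sniituloepusos

/xuwwepakiodde/: /ww/ is a geminate; the first /w/ deletes. /dd/ is a geminate; the first /d/ deletes. → [xuwepakiode].
/kixxalunnafwiri/: /xx/ is a geminate; the first /x/ deletes. /nn/ is a geminate; the first /n/ deletes. → [kixalunafwiri].
/sniitulloeppusos/: /ll/ is a geminate; the first /l/ deletes. /pp/ is a geminate; the first /p/ deletes. → [sniituloepusos].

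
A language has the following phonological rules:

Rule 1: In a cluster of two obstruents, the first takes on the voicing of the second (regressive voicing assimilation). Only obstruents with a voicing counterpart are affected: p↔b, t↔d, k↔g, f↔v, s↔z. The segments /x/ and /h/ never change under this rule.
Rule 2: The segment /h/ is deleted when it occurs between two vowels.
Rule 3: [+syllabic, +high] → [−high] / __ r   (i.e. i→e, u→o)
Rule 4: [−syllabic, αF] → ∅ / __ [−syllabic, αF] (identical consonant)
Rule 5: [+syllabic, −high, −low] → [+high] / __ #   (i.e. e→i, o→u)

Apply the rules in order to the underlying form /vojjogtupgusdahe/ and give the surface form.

vojoktubguzdai

Rule 1 (regressive voicing assimilation): /g/ precedes the voiceless obstruent /t/, so it devoices to [k] by assimilation. /p/ precedes the voiced obstruent /g/, so it voices to [b] by assimilation. /s/ precedes the voiced obstruent /d/, so it voices to [z] by assimilation. /vojjogtupgusdahe/ → vojjoktubguzdahe.
Rule 2 (intervocalic h-deletion): /h/ occurs between vowels /a/ and /e/, so it deletes. /vojjoktubguzdahe/ → vojjoktubguzdae.
Rule 3 (pre-rhotic lowering): no segment meets the environment; /vojjoktubguzdae/ is unchanged.
Rule 4 (degemination): /jj/ is a geminate; the first /j/ deletes. /vojjoktubguzdae/ → vojoktubguzdae.
Rule 5 (final vowel raising): /e/ is a mid vowel in word-final position, so it raises to [i]. /vojoktubguzdae/ → vojoktubguzdai.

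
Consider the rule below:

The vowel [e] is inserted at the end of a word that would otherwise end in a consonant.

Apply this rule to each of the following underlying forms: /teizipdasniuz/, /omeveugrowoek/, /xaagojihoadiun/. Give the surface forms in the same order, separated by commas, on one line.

/teizipdasniuz/: the form ends in the consonant /z/, so [e] is inserted word-finally. → [teizipdasniuze].
/omeveugrowoek/: the form ends in the consonant /k/, so [e] is inserted word-finally. → [omeveugrowoeke].
/xaagojihoadiun/: the form ends in the consonant /n/, so [e] is inserted word-finally. → [xaagojihoadiune].

teizipdasniuze, omeveugrowoeke, xaagojihoadiune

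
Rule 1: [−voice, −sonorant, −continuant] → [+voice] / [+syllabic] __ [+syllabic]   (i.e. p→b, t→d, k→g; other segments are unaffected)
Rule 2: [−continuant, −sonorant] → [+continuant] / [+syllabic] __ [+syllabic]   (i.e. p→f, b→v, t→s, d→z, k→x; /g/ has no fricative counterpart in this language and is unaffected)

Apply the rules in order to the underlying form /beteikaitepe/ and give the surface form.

bezeigaizeve

Rule 1 (intervocalic voicing): /t/ is a voiceless stop between vowels /e/ and /e/, so it voices to [d]. /k/ is a voiceless stop between vowels /i/ and /a/, so it voices to [g]. /t/ is a voiceless stop between vowels /i/ and /e/, so it voices to [d]. /p/ is a voiceless stop between vowels /e/ and /e/, so it voices to [b]. /beteikaitepe/ → bedeigaidebe.
Rule 2 (intervocalic spirantization): /d/ is a stop between vowels /e/ and /e/, so it spirantizes to the fricative [z]. /d/ is a stop between vowels /i/ and /e/, so it spirantizes to the fricative [z]. /b/ is a stop between vowels /e/ and /e/, so it spirantizes to the fricative [v]. /bedeigaidebe/ → bezeigaizeve.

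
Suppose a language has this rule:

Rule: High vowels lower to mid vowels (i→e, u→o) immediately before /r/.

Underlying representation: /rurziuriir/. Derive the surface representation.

Scanning /rurziuriir/: /u/ is a high vowel immediately before /r/, so it lowers to [o]; /i/ at position 5 is not in the conditioning environment; /u/ is a high vowel immediately before /r/, so it lowers to [o]; /i/ at position 8 is not in the conditioning environment; /i/ is a high vowel immediately before /r/, so it lowers to [e].
Result: [rorziorier].

rorziorier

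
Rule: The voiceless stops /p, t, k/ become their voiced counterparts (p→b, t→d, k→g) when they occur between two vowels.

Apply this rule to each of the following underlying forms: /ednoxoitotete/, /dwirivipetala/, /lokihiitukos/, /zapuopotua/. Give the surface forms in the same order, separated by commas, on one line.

ednoxoidodede, dwirivibedala, logihiidugos, zabuobodua

/ednoxoitotete/: /t/ is a voiceless stop between vowels /i/ and /o/, so it voices to [d]. /t/ is a voiceless stop between vowels /o/ and /e/, so it voices to [d]. /t/ is a voiceless stop between vowels /e/ and /e/, so it voices to [d]. → [ednoxoidodede].
/dwirivipetala/: /p/ is a voiceless stop between vowels /i/ and /e/, so it voices to [b]. /t/ is a voiceless stop between vowels /e/ and /a/, so it voices to [d]. → [dwirivibedala].
/lokihiitukos/: /k/ is a voiceless stop between vowels /o/ and /i/, so it voices to [g]. /t/ is a voiceless stop between vowels /i/ and /u/, so it voices to [d]. /k/ is a voiceless stop between vowels /u/ and /o/, so it voices to [g]. → [logihiidugos].
/zapuopotua/: /p/ is a voiceless stop between vowels /a/ and /u/, so it voices to [b]. /p/ is a voiceless stop between vowels /o/ and /o/, so it voices to [b]. /t/ is a voiceless stop between vowels /o/ and /u/, so it voices to [d]. → [zabuobodua].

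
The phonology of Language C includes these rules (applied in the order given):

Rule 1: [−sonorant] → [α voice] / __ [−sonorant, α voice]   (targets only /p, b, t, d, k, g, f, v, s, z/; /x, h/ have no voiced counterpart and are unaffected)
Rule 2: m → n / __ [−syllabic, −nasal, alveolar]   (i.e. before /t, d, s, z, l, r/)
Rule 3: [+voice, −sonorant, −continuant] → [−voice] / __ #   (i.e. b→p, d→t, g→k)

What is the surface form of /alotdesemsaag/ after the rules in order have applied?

aloddesensaak

Rule 1 (regressive voicing assimilation): /t/ precedes the voiced obstruent /d/, so it voices to [d] by assimilation. /alotdesemsaag/ → aloddesemsaag.
Rule 2 (nasal place assimilation): /m/ precedes the alveolar consonant /s/, so it assimilates in place to [n]. /aloddesemsaag/ → aloddesensaag.
Rule 3 (final devoicing): /g/ is a voiced stop in word-final position, so it devoices to [k]. /aloddesensaag/ → aloddesensaak.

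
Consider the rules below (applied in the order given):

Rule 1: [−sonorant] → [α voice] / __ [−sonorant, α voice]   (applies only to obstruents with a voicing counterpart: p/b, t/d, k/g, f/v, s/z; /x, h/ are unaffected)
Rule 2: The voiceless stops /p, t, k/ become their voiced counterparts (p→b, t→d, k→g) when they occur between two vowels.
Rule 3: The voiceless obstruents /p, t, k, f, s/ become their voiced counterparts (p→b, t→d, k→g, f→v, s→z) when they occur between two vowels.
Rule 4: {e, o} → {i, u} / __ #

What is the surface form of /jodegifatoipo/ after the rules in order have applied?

jodegivadoibu

Rule 1 (regressive voicing assimilation): no segment meets the environment; /jodegifatoipo/ is unchanged.
Rule 2 (intervocalic voicing): /t/ is a voiceless stop between vowels /a/ and /o/, so it voices to [d]. /p/ is a voiceless stop between vowels /i/ and /o/, so it voices to [b]. /jodegifatoipo/ → jodegifadoibo.
Rule 3 (intervocalic voicing): /f/ is a voiceless obstruent between vowels /i/ and /a/, so it voices to [v]. /jodegifadoibo/ → jodegivadoibo.
Rule 4 (final vowel raising): /o/ is a mid vowel in word-final position, so it raises to [u]. /jodegivadoibo/ → jodegivadoibu.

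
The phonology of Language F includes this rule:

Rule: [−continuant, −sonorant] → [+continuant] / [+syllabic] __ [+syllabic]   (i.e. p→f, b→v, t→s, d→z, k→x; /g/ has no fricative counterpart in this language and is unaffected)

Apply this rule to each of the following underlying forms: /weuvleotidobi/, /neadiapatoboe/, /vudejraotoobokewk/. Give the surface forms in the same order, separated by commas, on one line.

/weuvleotidobi/: /t/ is a stop between vowels /o/ and /i/, so it spirantizes to the fricative [s]. /d/ is a stop between vowels /i/ and /o/, so it spirantizes to the fricative [z]. /b/ is a stop between vowels /o/ and /i/, so it spirantizes to the fricative [v]. → [weuvleosizovi].
/neadiapatoboe/: /d/ is a stop between vowels /a/ and /i/, so it spirantizes to the fricative [z]. /p/ is a stop between vowels /a/ and /a/, so it spirantizes to the fricative [f]. /t/ is a stop between vowels /a/ and /o/, so it spirantizes to the fricative [s]. /b/ is a stop between vowels /o/ and /o/, so it spirantizes to the fricative [v]. → [neaziafasovoe].
/vudejraotoobokewk/: /d/ is a stop between vowels /u/ and /e/, so it spirantizes to the fricative [z]. /t/ is a stop between vowels /o/ and /o/, so it spirantizes to the fricative [s]. /b/ is a stop between vowels /o/ and /o/, so it spirantizes to the fricative [v]. /k/ is a stop between vowels /o/ and /e/, so it spirantizes to the fricative [x]. → [vuzejraosoovoxewk].

weuvleosizovi, neaziafasovoe, vuzejraosoovoxewk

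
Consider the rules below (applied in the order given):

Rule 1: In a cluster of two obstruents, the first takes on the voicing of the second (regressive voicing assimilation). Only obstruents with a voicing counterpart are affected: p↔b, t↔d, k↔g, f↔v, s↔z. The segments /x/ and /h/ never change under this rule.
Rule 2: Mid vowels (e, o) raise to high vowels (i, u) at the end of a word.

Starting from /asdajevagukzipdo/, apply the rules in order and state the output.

azdajevagugzibdu

Rule 1 (regressive voicing assimilation): /s/ precedes the voiced obstruent /d/, so it voices to [z] by assimilation. /k/ precedes the voiced obstruent /z/, so it voices to [g] by assimilation. /p/ precedes the voiced obstruent /d/, so it voices to [b] by assimilation. /asdajevagukzipdo/ → azdajevagugzibdo.
Rule 2 (final vowel raising): /o/ is a mid vowel in word-final position, so it raises to [u]. /azdajevagugzibdo/ → azdajevagugzibdu.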